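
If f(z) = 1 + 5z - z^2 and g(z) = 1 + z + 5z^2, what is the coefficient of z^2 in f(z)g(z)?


Step 1: z^2 term in f*g comes from: (1)*(5z^2) + (5z)*(z) + (-z^2)*(1)
Step 2: = 5 + 5 - 1
Step 3: = 9

9


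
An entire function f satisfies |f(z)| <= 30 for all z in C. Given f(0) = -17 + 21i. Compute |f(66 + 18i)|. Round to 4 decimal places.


Step 1: By Liouville's theorem, a bounded entire function is constant.
Step 2: f(z) = f(0) = -17 + 21i for all z.
Step 3: |f(w)| = |-17 + 21i| = sqrt(289 + 441)
Step 4: = 27.0185

27.0185


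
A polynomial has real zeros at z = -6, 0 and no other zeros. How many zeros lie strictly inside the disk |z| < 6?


Step 1: Check each root:
  z = -6: |-6| = 6 >= 6
  z = 0: |0| = 0 < 6
Step 2: Count = 1

1


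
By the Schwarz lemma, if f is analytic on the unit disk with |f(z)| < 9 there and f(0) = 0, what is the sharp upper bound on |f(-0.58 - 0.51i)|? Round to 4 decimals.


Step 1: g = f/9 maps D -> D with g(0) = 0, so by the Schwarz lemma |g(z)| <= |z|, i.e. |f(z)| <= 9|z|; this is sharp (f(z) = 9z).
Step 2: |z0|^2 = (-0.58)^2 + (-0.51)^2 = 0.5965
Step 3: |z0| = sqrt(0.5965) = 0.772334
Step 4: Best bound = 9 * |z0| = 9 * 0.772334 = 6.951

6.951


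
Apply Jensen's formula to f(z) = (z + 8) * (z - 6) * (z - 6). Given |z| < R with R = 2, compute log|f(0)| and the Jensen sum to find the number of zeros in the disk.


Jensen's formula: (1/2pi)*integral log|f(Re^it)|dt = log|f(0)| + sum_{|a_k|<R} log(R/|a_k|)
Step 1: f(0) = 8 * (-6) * (-6) = 288
Step 2: log|f(0)| = log|-8| + log|6| + log|6| = 5.663
Step 3: Zeros inside |z| < 2: none
Step 4: Jensen sum = (empty sum) = 0
Step 5: n(R) = number of terms in the Jensen sum = count of zeros inside |z| < 2 = 0

0


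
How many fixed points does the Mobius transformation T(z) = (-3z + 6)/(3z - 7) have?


Step 1: Fixed points satisfy T(z) = z
Step 2: 3z^2 - 4z - 6 = 0
Step 3: Discriminant = (-4)^2 - 4*3*(-6) = 88
Step 4: Number of fixed points = 2

2


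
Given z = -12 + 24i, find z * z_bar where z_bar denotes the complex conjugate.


Step 1: conj(z) = -12 - 24i
Step 2: z * conj(z) = (-12)^2 + 24^2
Step 3: = 144 + 576 = 720

720


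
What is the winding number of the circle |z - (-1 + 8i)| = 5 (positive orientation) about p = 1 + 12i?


Step 1: Center c = (-1, 8), radius = 5
Step 2: |p - c|^2 = 2^2 + 4^2 = 20
Step 3: r^2 = 25
Step 4: |p-c| < r so winding number = 1

1


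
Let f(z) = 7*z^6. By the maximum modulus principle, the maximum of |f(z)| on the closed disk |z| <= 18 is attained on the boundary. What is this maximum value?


Step 1: On |z| = 18, |f(z)| = 7 * |z|^6 = 7 * 18^6
Step 2: By maximum modulus principle, maximum is on boundary.
Step 3: Maximum = 7 * 34012224 = 238085568

238085568


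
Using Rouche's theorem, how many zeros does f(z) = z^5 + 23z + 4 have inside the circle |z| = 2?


Step 1: On |z| = 2 the three terms have sizes |z^5| = 2^5 = 32, |23z| = 23*2 = 46, |4| = 4
Step 2: The dominant term is g(z) = 23z; let h(z) = z^5 + 4 so f = g + h
Step 3: On |z| = 2: |g| = 46 and |h| <= 32 + 4 = 36
Step 4: Since 46 > 36, |h| < |g| on |z| = 2, so by Rouche f has the same number of zeros as g inside |z| < 2
Step 5: g(z) = 23z has 1 zero (at the origin, multiplicity 1) inside |z| < 2. Answer = 1

1


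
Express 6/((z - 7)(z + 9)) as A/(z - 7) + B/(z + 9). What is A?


Step 1: Multiply both sides by (z - 7) and set z = 7
Step 2: A = 6 / (7 + 9)
Step 3: A = 6 / 16
Step 4: A = 3/8

3/8


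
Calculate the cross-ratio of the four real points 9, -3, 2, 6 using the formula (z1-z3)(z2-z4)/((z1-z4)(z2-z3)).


Step 1: (z1-z3)(z2-z4) = 7 * (-9) = -63
Step 2: (z1-z4)(z2-z3) = 3 * (-5) = -15
Step 3: Cross-ratio = 63/15 = 21/5

21/5


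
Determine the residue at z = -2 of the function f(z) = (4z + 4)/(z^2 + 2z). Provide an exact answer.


Step 1: Q(z) = z^2 + 2z = (z + 2)(z)
Step 2: Q'(z) = 2z + 2
Step 3: Q'(-2) = -2, P(-2) = -4
Step 4: Res = P(-2)/Q'(-2) = -4/(-2) = 2

2


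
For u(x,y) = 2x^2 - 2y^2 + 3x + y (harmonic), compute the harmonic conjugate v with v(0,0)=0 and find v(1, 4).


Step 1: v_x = -u_y = 4y - 1
Step 2: v_y = u_x = 4x + 3
Step 3: v = 4xy - x + 3y + C
Step 4: v(0,0) = 0 => C = 0
Step 5: v(1, 4) = 27

27


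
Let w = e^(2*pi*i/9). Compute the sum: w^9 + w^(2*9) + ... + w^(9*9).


Step 1: The sum sum_{j=1}^{n} w^(k*j) equals n if n | k, else 0.
Step 2: Here n = 9, k = 9
Step 3: Does n divide k? 9 | 9 -> True
Step 4: Sum = 9

9


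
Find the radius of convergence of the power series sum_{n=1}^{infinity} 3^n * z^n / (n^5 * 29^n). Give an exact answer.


Step 1: General term a_n = 3^n / (n^5 * 29^n)
Step 2: By the root test, |a_n|^(1/n) = 3 / (n^(5/n) * 29) -> 3/29 as n -> infinity (since n^(5/n) -> 1)
Step 3: R = 1/lim|a_n|^(1/n) = 29/3

29/3


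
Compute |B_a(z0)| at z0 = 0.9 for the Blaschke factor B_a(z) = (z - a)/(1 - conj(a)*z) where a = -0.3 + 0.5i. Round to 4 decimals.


Step 1: Numerator z0 - a = 0.9 - (-0.3 + 0.5i) = 1.2 - 0.5i
Step 2: Denominator 1 - conj(a)*z0 = 1 - (-0.3 - 0.5i)*0.9 = 1.27 + 0.45i
Step 3: |z0 - a|^2 = 1.2^2 + (-0.5)^2 = 1.69; |1 - conj(a)*z0|^2 = 1.27^2 + 0.45^2 = 1.8154
Step 4: |B_a(0.9)| = sqrt(1.69 / 1.8154) = sqrt(0.930924)
Step 5: = 0.9648

0.9648


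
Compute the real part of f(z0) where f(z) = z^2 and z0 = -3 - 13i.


Step 1: z0 = -3 - 13i
Step 2: z0^2 = (-3)^2 - (-13)^2 + 78i
Step 3: real part = 9 - 169 = -160

-160


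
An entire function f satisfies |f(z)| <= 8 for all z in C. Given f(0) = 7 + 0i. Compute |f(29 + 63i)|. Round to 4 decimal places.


Step 1: By Liouville's theorem, a bounded entire function is constant.
Step 2: f(z) = f(0) = 7 + 0i for all z.
Step 3: |f(w)| = |7 + 0i| = sqrt(49 + 0)
Step 4: = 7.0

7.0


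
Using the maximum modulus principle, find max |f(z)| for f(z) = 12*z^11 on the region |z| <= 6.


Step 1: On |z| = 6, |f(z)| = 12 * |z|^11 = 12 * 6^11
Step 2: By maximum modulus principle, maximum is on boundary.
Step 3: Maximum = 12 * 362797056 = 4353564672

4353564672


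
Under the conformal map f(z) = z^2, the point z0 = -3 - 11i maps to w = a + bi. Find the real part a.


Step 1: z0 = -3 - 11i
Step 2: z0^2 = (-3)^2 - (-11)^2 + 66i
Step 3: real part = 9 - 121 = -112

-112


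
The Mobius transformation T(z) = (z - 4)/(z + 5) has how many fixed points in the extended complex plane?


Step 1: Fixed points satisfy T(z) = z
Step 2: z^2 + 4z + 4 = 0
Step 3: Discriminant = 4^2 - 4*1*4 = 0
Step 4: Number of fixed points = 1

1


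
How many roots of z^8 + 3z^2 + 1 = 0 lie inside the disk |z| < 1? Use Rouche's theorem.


Step 1: On |z| = 1 the three terms have sizes |z^8| = 1^8 = 1, |3z^2| = 3*1^2 = 3, |1| = 1
Step 2: The dominant term is g(z) = 3z^2; let h(z) = z^8 + 1 so f = g + h
Step 3: On |z| = 1: |g| = 3 and |h| <= 1 + 1 = 2
Step 4: Since 3 > 2, |h| < |g| on |z| = 1, so by Rouche f has the same number of zeros as g inside |z| < 1
Step 5: g(z) = 3z^2 has 2 zeros (at the origin, multiplicity 2) inside |z| < 1. Answer = 2

2


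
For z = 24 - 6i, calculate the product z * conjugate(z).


Step 1: conj(z) = 24 + 6i
Step 2: z * conj(z) = 24^2 + (-6)^2
Step 3: = 576 + 36 = 612

612


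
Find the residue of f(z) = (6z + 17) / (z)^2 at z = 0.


Step 1: Pole of order 2 at z = 0
Step 2: Res = lim d/dz [(z)^2 * f(z)] as z -> 0
Step 3: (z)^2 * f(z) = 6z + 17
Step 4: d/dz[6z + 17] = 6

6


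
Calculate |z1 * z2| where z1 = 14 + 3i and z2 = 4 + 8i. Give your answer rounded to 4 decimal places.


Step 1: |z1| = sqrt(14^2 + 3^2) = sqrt(205)
Step 2: |z2| = sqrt(4^2 + 8^2) = sqrt(80)
Step 3: |z1*z2| = |z1|*|z2| = sqrt(205) * sqrt(80) = sqrt(205 * 80) = sqrt(16400)
Step 4: = 128.0625

128.0625


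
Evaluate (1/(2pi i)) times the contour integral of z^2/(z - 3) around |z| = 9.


Step 1: f(z) = z^2, a = 3 is inside |z| = 9
Step 2: By Cauchy integral formula: (1/(2pi*i)) * integral = f(a)
Step 3: f(3) = 3^2 = 9

9


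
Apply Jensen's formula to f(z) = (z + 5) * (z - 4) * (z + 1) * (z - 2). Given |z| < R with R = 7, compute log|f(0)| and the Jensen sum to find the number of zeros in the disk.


Jensen's formula: (1/2pi)*integral log|f(Re^it)|dt = log|f(0)| + sum_{|a_k|<R} log(R/|a_k|)
Step 1: f(0) = 5 * (-4) * 1 * (-2) = 40
Step 2: log|f(0)| = log|-5| + log|4| + log|-1| + log|2| = 3.6889
Step 3: Zeros inside |z| < 7: -5, 4, -1, 2
Step 4: Jensen sum = log(7/5) + log(7/4) + log(7/1) + log(7/2) = 4.0948
Step 5: n(R) = number of terms in the Jensen sum = count of zeros inside |z| < 7 = 4

4


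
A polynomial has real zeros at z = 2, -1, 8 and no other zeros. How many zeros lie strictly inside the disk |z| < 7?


Step 1: Check each root:
  z = 2: |2| = 2 < 7
  z = -1: |-1| = 1 < 7
  z = 8: |8| = 8 >= 7
Step 2: Count = 2

2


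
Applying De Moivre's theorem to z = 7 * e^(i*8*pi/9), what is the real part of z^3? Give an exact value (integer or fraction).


Step 1: By De Moivre's theorem, z^3 = 7^3 * e^(i*3*8*pi/9) = 343 * (cos(8*pi/3) + i*sin(8*pi/3))
Step 2: |z|^3 = 7^3 = 343
Step 3: Reduce the angle mod 2*pi: 8*pi/3 - 2*pi = 2*pi/3
Step 4: cos(2*pi/3) = -1/2
Step 5: Re(z^3) = 343 * (-1/2) = -343/2

-343/2


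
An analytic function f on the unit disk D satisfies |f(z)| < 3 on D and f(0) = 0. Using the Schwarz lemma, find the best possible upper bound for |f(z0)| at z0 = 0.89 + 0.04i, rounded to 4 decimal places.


Step 1: g = f/3 maps D -> D with g(0) = 0, so by the Schwarz lemma |g(z)| <= |z|, i.e. |f(z)| <= 3|z|; this is sharp (f(z) = 3z).
Step 2: |z0|^2 = 0.89^2 + 0.04^2 = 0.7937
Step 3: |z0| = sqrt(0.7937) = 0.890898
Step 4: Best bound = 3 * |z0| = 3 * 0.890898 = 2.6727

2.6727


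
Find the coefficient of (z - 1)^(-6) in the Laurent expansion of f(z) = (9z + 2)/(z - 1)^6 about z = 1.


Step 1: Write the numerator in powers of (z - 1): 9z + 2 = 9(z - 1) + (9*1 + 2) = 9(z - 1) + 11
Step 2: Divide by (z - 1)^6: f(z) = 11(z - 1)^(-6) + 9(z - 1)^(-5)
Step 3: This finite sum is the Laurent series of f about z = 1.
Step 4: Coefficient of (z - 1)^(-6) = 9*1 + 2 = 11

11


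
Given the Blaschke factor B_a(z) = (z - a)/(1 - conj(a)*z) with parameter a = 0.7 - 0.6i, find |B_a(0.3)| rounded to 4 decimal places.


Step 1: Numerator z0 - a = 0.3 - (0.7 - 0.6i) = -0.4 + 0.6i
Step 2: Denominator 1 - conj(a)*z0 = 1 - (0.7 + 0.6i)*0.3 = 0.79 - 0.18i
Step 3: |z0 - a|^2 = (-0.4)^2 + 0.6^2 = 0.52; |1 - conj(a)*z0|^2 = 0.79^2 + (-0.18)^2 = 0.6565
Step 4: |B_a(0.3)| = sqrt(0.52 / 0.6565) = sqrt(0.792079)
Step 5: = 0.89

0.89


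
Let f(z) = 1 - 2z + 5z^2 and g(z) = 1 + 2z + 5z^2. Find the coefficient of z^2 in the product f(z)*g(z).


Step 1: z^2 term in f*g comes from: (1)*(5z^2) + (-2z)*(2z) + (5z^2)*(1)
Step 2: = 5 - 4 + 5
Step 3: = 6

6


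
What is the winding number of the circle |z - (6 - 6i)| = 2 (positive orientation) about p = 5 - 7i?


Step 1: Center c = (6, -6), radius = 2
Step 2: |p - c|^2 = (-1)^2 + (-1)^2 = 2
Step 3: r^2 = 4
Step 4: |p-c| < r so winding number = 1

1


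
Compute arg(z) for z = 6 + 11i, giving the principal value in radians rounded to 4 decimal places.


Step 1: z = 6 + 11i
Step 2: arg(z) = atan2(11, 6)
Step 3: arg(z) = 1.0714

1.0714


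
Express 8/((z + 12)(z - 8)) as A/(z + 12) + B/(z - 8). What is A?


Step 1: Multiply both sides by (z + 12) and set z = -12
Step 2: A = 8 / (-12 - 8)
Step 3: A = 8 / (-20)
Step 4: A = -2/5

-2/5


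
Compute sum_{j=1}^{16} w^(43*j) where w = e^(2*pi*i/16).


Step 1: The sum sum_{j=1}^{n} w^(k*j) equals n if n | k, else 0.
Step 2: Here n = 16, k = 43
Step 3: Does n divide k? 16 | 43 -> False
Step 4: Sum = 0

0


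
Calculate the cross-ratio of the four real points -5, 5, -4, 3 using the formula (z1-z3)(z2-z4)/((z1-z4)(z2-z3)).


Step 1: (z1-z3)(z2-z4) = (-1) * 2 = -2
Step 2: (z1-z4)(z2-z3) = (-8) * 9 = -72
Step 3: Cross-ratio = 2/72 = 1/36

1/36


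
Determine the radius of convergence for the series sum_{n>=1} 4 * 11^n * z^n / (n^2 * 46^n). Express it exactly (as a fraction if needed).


Step 1: General term a_n = 4 * 11^n / (n^2 * 46^n)
Step 2: By the root test, |a_n|^(1/n) = 4^(1/n) * 11 / (n^(2/n) * 46) -> 11/46 as n -> infinity (since 4^(1/n) -> 1 and n^(2/n) -> 1)
Step 3: R = 1/lim|a_n|^(1/n) = 46/11

46/11


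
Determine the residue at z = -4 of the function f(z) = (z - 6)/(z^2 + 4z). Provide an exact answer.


Step 1: Q(z) = z^2 + 4z = (z + 4)(z)
Step 2: Q'(z) = 2z + 4
Step 3: Q'(-4) = -4, P(-4) = -10
Step 4: Res = P(-4)/Q'(-4) = -10/(-4) = 5/2

5/2


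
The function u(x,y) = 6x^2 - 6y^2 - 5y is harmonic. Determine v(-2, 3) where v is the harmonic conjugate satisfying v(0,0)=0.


Step 1: v_x = -u_y = 12y + 5
Step 2: v_y = u_x = 12x + 0
Step 3: v = 12xy + 5x + C
Step 4: v(0,0) = 0 => C = 0
Step 5: v(-2, 3) = -82

-82


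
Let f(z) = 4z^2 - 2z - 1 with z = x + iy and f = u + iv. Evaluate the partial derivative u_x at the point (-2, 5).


Step 1: f(z) = 4(x+iy)^2 - 2(x+iy) - 1
Step 2: u = 4(x^2 - y^2) - 2x - 1
Step 3: u_x = 8x - 2
Step 4: At (-2, 5): u_x = -16 - 2 = -18

-18


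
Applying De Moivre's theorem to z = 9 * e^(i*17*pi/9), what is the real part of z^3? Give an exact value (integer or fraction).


Step 1: By De Moivre's theorem, z^3 = 9^3 * e^(i*3*17*pi/9) = 729 * (cos(17*pi/3) + i*sin(17*pi/3))
Step 2: |z|^3 = 9^3 = 729
Step 3: Reduce the angle mod 2*pi: 17*pi/3 - 4*pi = 5*pi/3
Step 4: cos(5*pi/3) = 1/2
Step 5: Re(z^3) = 729 * 1/2 = 729/2

729/2


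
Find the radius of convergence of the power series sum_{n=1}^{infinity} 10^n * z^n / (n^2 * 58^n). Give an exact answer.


Step 1: General term a_n = 10^n / (n^2 * 58^n)
Step 2: By the root test, |a_n|^(1/n) = 10 / (n^(2/n) * 58) -> 10/58 as n -> infinity (since n^(2/n) -> 1)
Step 3: R = 1/lim|a_n|^(1/n) = 58/10 = 29/5

29/5


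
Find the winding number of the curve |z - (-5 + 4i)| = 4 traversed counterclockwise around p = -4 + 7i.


Step 1: Center c = (-5, 4), radius = 4
Step 2: |p - c|^2 = 1^2 + 3^2 = 10
Step 3: r^2 = 16
Step 4: |p-c| < r so winding number = 1

1


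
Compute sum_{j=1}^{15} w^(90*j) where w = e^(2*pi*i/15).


Step 1: The sum sum_{j=1}^{n} w^(k*j) equals n if n | k, else 0.
Step 2: Here n = 15, k = 90
Step 3: Does n divide k? 15 | 90 -> True
Step 4: Sum = 15

15


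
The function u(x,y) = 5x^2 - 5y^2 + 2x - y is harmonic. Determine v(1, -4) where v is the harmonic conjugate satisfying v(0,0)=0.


Step 1: v_x = -u_y = 10y + 1
Step 2: v_y = u_x = 10x + 2
Step 3: v = 10xy + x + 2y + C
Step 4: v(0,0) = 0 => C = 0
Step 5: v(1, -4) = -47

-47


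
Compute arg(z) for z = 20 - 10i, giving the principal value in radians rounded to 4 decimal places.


Step 1: z = 20 - 10i
Step 2: arg(z) = atan2(-10, 20)
Step 3: arg(z) = -0.4636

-0.4636


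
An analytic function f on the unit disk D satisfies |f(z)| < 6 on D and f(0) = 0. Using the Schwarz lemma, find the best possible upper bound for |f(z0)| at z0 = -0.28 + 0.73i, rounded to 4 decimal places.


Step 1: g = f/6 maps D -> D with g(0) = 0, so by the Schwarz lemma |g(z)| <= |z|, i.e. |f(z)| <= 6|z|; this is sharp (f(z) = 6z).
Step 2: |z0|^2 = (-0.28)^2 + 0.73^2 = 0.6113
Step 3: |z0| = sqrt(0.6113) = 0.781857
Step 4: Best bound = 6 * |z0| = 6 * 0.781857 = 4.6911

4.6911


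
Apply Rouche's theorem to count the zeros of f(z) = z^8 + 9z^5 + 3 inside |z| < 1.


Step 1: On |z| = 1 the three terms have sizes |z^8| = 1^8 = 1, |9z^5| = 9*1^5 = 9, |3| = 3
Step 2: The dominant term is g(z) = 9z^5; let h(z) = z^8 + 3 so f = g + h
Step 3: On |z| = 1: |g| = 9 and |h| <= 1 + 3 = 4
Step 4: Since 9 > 4, |h| < |g| on |z| = 1, so by Rouche f has the same number of zeros as g inside |z| < 1
Step 5: g(z) = 9z^5 has 5 zeros (at the origin, multiplicity 5) inside |z| < 1. Answer = 5

5


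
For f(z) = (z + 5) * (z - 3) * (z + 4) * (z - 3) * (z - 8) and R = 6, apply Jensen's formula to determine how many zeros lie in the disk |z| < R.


Jensen's formula: (1/2pi)*integral log|f(Re^it)|dt = log|f(0)| + sum_{|a_k|<R} log(R/|a_k|)
Step 1: f(0) = 5 * (-3) * 4 * (-3) * (-8) = -1440
Step 2: log|f(0)| = log|-5| + log|3| + log|-4| + log|3| + log|8| = 7.2724
Step 3: Zeros inside |z| < 6: -5, 3, -4, 3
Step 4: Jensen sum = log(6/5) + log(6/3) + log(6/4) + log(6/3) = 1.9741
Step 5: n(R) = number of terms in the Jensen sum = count of zeros inside |z| < 6 = 4

4


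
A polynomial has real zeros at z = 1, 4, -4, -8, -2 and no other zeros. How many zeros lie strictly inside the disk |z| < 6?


Step 1: Check each root:
  z = 1: |1| = 1 < 6
  z = 4: |4| = 4 < 6
  z = -4: |-4| = 4 < 6
  z = -8: |-8| = 8 >= 6
  z = -2: |-2| = 2 < 6
Step 2: Count = 4

4


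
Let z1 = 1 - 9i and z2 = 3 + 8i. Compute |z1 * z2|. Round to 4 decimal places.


Step 1: |z1| = sqrt(1^2 + (-9)^2) = sqrt(82)
Step 2: |z2| = sqrt(3^2 + 8^2) = sqrt(73)
Step 3: |z1*z2| = |z1|*|z2| = sqrt(82) * sqrt(73) = sqrt(82 * 73) = sqrt(5986)
Step 4: = 77.3692

77.3692


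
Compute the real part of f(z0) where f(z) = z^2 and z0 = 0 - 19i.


Step 1: z0 = 0 - 19i
Step 2: z0^2 = 0^2 - (-19)^2 + 0i
Step 3: real part = 0 - 361 = -361

-361


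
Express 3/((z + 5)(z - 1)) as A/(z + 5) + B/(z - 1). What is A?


Step 1: Multiply both sides by (z + 5) and set z = -5
Step 2: A = 3 / (-5 - 1)
Step 3: A = 3 / (-6)
Step 4: A = -1/2

-1/2


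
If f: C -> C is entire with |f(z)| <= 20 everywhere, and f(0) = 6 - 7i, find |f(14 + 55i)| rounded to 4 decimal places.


Step 1: By Liouville's theorem, a bounded entire function is constant.
Step 2: f(z) = f(0) = 6 - 7i for all z.
Step 3: |f(w)| = |6 - 7i| = sqrt(36 + 49)
Step 4: = 9.2195

9.2195


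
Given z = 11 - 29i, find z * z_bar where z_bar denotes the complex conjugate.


Step 1: conj(z) = 11 + 29i
Step 2: z * conj(z) = 11^2 + (-29)^2
Step 3: = 121 + 841 = 962

962


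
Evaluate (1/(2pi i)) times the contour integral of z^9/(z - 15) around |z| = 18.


Step 1: f(z) = z^9, a = 15 is inside |z| = 18
Step 2: By Cauchy integral formula: (1/(2pi*i)) * integral = f(a)
Step 3: f(15) = 15^9 = 38443359375

38443359375


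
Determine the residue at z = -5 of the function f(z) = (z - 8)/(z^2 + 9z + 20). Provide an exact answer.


Step 1: Q(z) = z^2 + 9z + 20 = (z + 5)(z + 4)
Step 2: Q'(z) = 2z + 9
Step 3: Q'(-5) = -1, P(-5) = -13
Step 4: Res = P(-5)/Q'(-5) = -13/(-1) = 13

13


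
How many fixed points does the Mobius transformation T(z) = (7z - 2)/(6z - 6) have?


Step 1: Fixed points satisfy T(z) = z
Step 2: 6z^2 - 13z + 2 = 0
Step 3: Discriminant = (-13)^2 - 4*6*2 = 121
Step 4: Number of fixed points = 2

2


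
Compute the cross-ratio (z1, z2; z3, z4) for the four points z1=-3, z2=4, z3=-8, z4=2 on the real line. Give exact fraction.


Step 1: (z1-z3)(z2-z4) = 5 * 2 = 10
Step 2: (z1-z4)(z2-z3) = (-5) * 12 = -60
Step 3: Cross-ratio = -10/60 = -1/6

-1/6


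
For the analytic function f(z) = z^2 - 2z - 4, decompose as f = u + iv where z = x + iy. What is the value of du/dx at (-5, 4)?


Step 1: f(z) = (x+iy)^2 - 2(x+iy) - 4
Step 2: u = (x^2 - y^2) - 2x - 4
Step 3: u_x = 2x - 2
Step 4: At (-5, 4): u_x = -10 - 2 = -12

-12


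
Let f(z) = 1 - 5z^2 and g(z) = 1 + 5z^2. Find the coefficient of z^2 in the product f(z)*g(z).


Step 1: z^2 term in f*g comes from: (1)*(5z^2) + (0)*(0) + (-5z^2)*(1)
Step 2: = 5 + 0 - 5
Step 3: = 0

0


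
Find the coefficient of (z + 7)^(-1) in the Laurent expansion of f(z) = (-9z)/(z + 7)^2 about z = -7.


Step 1: Write the numerator in powers of (z + 7): -9z = -9(z + 7) + (-9*(-7) + 0) = -9(z + 7) + 63
Step 2: Divide by (z + 7)^2: f(z) = 63(z + 7)^(-2) - 9(z + 7)^(-1)
Step 3: This finite sum is the Laurent series of f about z = -7.
Step 4: Coefficient of (z + 7)^(-1) = coefficient of (z + 7) in the re-centred numerator = -9

-9


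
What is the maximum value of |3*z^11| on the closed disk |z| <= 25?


Step 1: On |z| = 25, |f(z)| = 3 * |z|^11 = 3 * 25^11
Step 2: By maximum modulus principle, maximum is on boundary.
Step 3: Maximum = 3 * 2384185791015625 = 7152557373046875

7152557373046875


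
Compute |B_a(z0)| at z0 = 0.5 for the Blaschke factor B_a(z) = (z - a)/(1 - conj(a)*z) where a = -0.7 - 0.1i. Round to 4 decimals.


Step 1: Numerator z0 - a = 0.5 - (-0.7 - 0.1i) = 1.2 + 0.1i
Step 2: Denominator 1 - conj(a)*z0 = 1 - (-0.7 + 0.1i)*0.5 = 1.35 - 0.05i
Step 3: |z0 - a|^2 = 1.2^2 + 0.1^2 = 1.45; |1 - conj(a)*z0|^2 = 1.35^2 + (-0.05)^2 = 1.825
Step 4: |B_a(0.5)| = sqrt(1.45 / 1.825) = sqrt(0.794521)
Step 5: = 0.8914

0.8914


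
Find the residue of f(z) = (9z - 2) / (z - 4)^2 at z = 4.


Step 1: Pole of order 2 at z = 4
Step 2: Res = lim d/dz [(z - 4)^2 * f(z)] as z -> 4
Step 3: (z - 4)^2 * f(z) = 9z - 2
Step 4: d/dz[9z - 2] = 9

9


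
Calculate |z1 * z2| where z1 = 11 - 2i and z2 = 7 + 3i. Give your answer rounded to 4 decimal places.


Step 1: |z1| = sqrt(11^2 + (-2)^2) = sqrt(125)
Step 2: |z2| = sqrt(7^2 + 3^2) = sqrt(58)
Step 3: |z1*z2| = |z1|*|z2| = sqrt(125) * sqrt(58) = sqrt(125 * 58) = sqrt(7250)
Step 4: = 85.1469

85.1469


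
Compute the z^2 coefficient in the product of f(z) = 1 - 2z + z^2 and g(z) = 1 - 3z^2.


Step 1: z^2 term in f*g comes from: (1)*(-3z^2) + (-2z)*(0) + (z^2)*(1)
Step 2: = -3 + 0 + 1
Step 3: = -2

-2


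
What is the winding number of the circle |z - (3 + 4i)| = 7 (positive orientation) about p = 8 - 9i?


Step 1: Center c = (3, 4), radius = 7
Step 2: |p - c|^2 = 5^2 + (-13)^2 = 194
Step 3: r^2 = 49
Step 4: |p-c| > r so winding number = 0

0


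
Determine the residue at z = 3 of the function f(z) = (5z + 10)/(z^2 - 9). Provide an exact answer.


Step 1: Q(z) = z^2 - 9 = (z - 3)(z + 3)
Step 2: Q'(z) = 2z
Step 3: Q'(3) = 6, P(3) = 25
Step 4: Res = P(3)/Q'(3) = 25/6 = 25/6

25/6


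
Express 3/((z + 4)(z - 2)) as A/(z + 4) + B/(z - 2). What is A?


Step 1: Multiply both sides by (z + 4) and set z = -4
Step 2: A = 3 / (-4 - 2)
Step 3: A = 3 / (-6)
Step 4: A = -1/2

-1/2


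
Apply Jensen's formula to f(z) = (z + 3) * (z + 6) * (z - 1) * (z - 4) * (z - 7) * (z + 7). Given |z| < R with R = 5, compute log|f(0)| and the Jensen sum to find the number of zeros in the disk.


Jensen's formula: (1/2pi)*integral log|f(Re^it)|dt = log|f(0)| + sum_{|a_k|<R} log(R/|a_k|)
Step 1: f(0) = 3 * 6 * (-1) * (-4) * (-7) * 7 = -3528
Step 2: log|f(0)| = log|-3| + log|-6| + log|1| + log|4| + log|7| + log|-7| = 8.1685
Step 3: Zeros inside |z| < 5: -3, 1, 4
Step 4: Jensen sum = log(5/3) + log(5/1) + log(5/4) = 2.3434
Step 5: n(R) = number of terms in the Jensen sum = count of zeros inside |z| < 5 = 3

3


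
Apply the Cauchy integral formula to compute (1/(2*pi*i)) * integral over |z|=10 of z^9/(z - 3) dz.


Step 1: f(z) = z^9, a = 3 is inside |z| = 10
Step 2: By Cauchy integral formula: (1/(2pi*i)) * integral = f(a)
Step 3: f(3) = 3^9 = 19683

19683


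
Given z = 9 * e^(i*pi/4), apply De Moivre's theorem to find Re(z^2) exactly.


Step 1: By De Moivre's theorem, z^2 = 9^2 * e^(i*2*pi/4) = 81 * (cos(pi/2) + i*sin(pi/2))
Step 2: |z|^2 = 9^2 = 81
Step 3: The angle pi/2 already lies in [0, 2*pi)
Step 4: cos(pi/2) = 0
Step 5: Re(z^2) = 81 * 0 = 0

0


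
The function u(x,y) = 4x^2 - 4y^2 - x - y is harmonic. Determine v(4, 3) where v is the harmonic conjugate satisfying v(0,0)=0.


Step 1: v_x = -u_y = 8y + 1
Step 2: v_y = u_x = 8x - 1
Step 3: v = 8xy + x - y + C
Step 4: v(0,0) = 0 => C = 0
Step 5: v(4, 3) = 97

97


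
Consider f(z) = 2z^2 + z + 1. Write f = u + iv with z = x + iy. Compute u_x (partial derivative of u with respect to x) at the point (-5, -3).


Step 1: f(z) = 2(x+iy)^2 + (x+iy) + 1
Step 2: u = 2(x^2 - y^2) + x + 1
Step 3: u_x = 4x + 1
Step 4: At (-5, -3): u_x = -20 + 1 = -19

-19


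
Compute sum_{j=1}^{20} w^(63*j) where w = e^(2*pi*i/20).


Step 1: The sum sum_{j=1}^{n} w^(k*j) equals n if n | k, else 0.
Step 2: Here n = 20, k = 63
Step 3: Does n divide k? 20 | 63 -> False
Step 4: Sum = 0

0


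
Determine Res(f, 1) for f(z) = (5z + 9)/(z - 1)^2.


Step 1: Pole of order 2 at z = 1
Step 2: Res = lim d/dz [(z - 1)^2 * f(z)] as z -> 1
Step 3: (z - 1)^2 * f(z) = 5z + 9
Step 4: d/dz[5z + 9] = 5

5


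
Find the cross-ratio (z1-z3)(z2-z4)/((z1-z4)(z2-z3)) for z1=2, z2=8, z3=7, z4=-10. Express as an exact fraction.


Step 1: (z1-z3)(z2-z4) = (-5) * 18 = -90
Step 2: (z1-z4)(z2-z3) = 12 * 1 = 12
Step 3: Cross-ratio = -90/12 = -15/2

-15/2


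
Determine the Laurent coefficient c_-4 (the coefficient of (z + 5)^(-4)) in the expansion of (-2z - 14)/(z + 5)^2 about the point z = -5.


Step 1: Write the numerator in powers of (z + 5): -2z - 14 = -2(z + 5) + (-2*(-5) - 14) = -2(z + 5) - 4
Step 2: Divide by (z + 5)^2: f(z) = -4(z + 5)^(-2) - 2(z + 5)^(-1)
Step 3: This finite sum is the Laurent series of f about z = -5.
Step 4: Only the powers -2 and -1 appear, so the coefficient of (z + 5)^(-4) = 0

0


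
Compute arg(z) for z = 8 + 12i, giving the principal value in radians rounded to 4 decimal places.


Step 1: z = 8 + 12i
Step 2: arg(z) = atan2(12, 8)
Step 3: arg(z) = 0.9828

0.9828


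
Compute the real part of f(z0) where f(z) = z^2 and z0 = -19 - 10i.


Step 1: z0 = -19 - 10i
Step 2: z0^2 = (-19)^2 - (-10)^2 + 380i
Step 3: real part = 361 - 100 = 261

261


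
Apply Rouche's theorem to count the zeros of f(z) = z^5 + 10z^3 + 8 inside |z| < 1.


Step 1: On |z| = 1 the three terms have sizes |z^5| = 1^5 = 1, |10z^3| = 10*1^3 = 10, |8| = 8
Step 2: The dominant term is g(z) = 10z^3; let h(z) = z^5 + 8 so f = g + h
Step 3: On |z| = 1: |g| = 10 and |h| <= 1 + 8 = 9
Step 4: Since 10 > 9, |h| < |g| on |z| = 1, so by Rouche f has the same number of zeros as g inside |z| < 1
Step 5: g(z) = 10z^3 has 3 zeros (at the origin, multiplicity 3) inside |z| < 1. Answer = 3

3


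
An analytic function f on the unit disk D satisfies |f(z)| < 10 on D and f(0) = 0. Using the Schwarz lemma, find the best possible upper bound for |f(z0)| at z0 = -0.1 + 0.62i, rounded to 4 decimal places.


Step 1: g = f/10 maps D -> D with g(0) = 0, so by the Schwarz lemma |g(z)| <= |z|, i.e. |f(z)| <= 10|z|; this is sharp (f(z) = 10z).
Step 2: |z0|^2 = (-0.1)^2 + 0.62^2 = 0.3944
Step 3: |z0| = sqrt(0.3944) = 0.628013
Step 4: Best bound = 10 * |z0| = 10 * 0.628013 = 6.2801

6.2801


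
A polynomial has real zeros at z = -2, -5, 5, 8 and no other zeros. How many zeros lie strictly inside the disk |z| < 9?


Step 1: Check each root:
  z = -2: |-2| = 2 < 9
  z = -5: |-5| = 5 < 9
  z = 5: |5| = 5 < 9
  z = 8: |8| = 8 < 9
Step 2: Count = 4

4


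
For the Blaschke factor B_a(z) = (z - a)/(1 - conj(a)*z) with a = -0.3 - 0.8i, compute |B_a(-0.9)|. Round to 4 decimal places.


Step 1: Numerator z0 - a = -0.9 - (-0.3 - 0.8i) = -0.6 + 0.8i
Step 2: Denominator 1 - conj(a)*z0 = 1 - (-0.3 + 0.8i)*(-0.9) = 0.73 + 0.72i
Step 3: |z0 - a|^2 = (-0.6)^2 + 0.8^2 = 1; |1 - conj(a)*z0|^2 = 0.73^2 + 0.72^2 = 1.0513
Step 4: |B_a(-0.9)| = sqrt(1 / 1.0513) = sqrt(0.951203)
Step 5: = 0.9753

0.9753


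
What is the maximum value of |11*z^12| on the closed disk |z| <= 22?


Step 1: On |z| = 22, |f(z)| = 11 * |z|^12 = 11 * 22^12
Step 2: By maximum modulus principle, maximum is on boundary.
Step 3: Maximum = 11 * 12855002631049216 = 141405028941541376

141405028941541376


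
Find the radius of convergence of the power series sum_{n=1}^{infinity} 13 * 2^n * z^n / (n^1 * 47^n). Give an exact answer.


Step 1: General term a_n = 13 * 2^n / (n^1 * 47^n)
Step 2: By the root test, |a_n|^(1/n) = 13^(1/n) * 2 / (n^(1/n) * 47) -> 2/47 as n -> infinity (since 13^(1/n) -> 1 and n^(1/n) -> 1)
Step 3: R = 1/lim|a_n|^(1/n) = 47/2

47/2


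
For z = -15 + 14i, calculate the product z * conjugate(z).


Step 1: conj(z) = -15 - 14i
Step 2: z * conj(z) = (-15)^2 + 14^2
Step 3: = 225 + 196 = 421

421


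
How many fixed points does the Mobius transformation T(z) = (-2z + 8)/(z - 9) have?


Step 1: Fixed points satisfy T(z) = z
Step 2: z^2 - 7z - 8 = 0
Step 3: Discriminant = (-7)^2 - 4*1*(-8) = 81
Step 4: Number of fixed points = 2

2


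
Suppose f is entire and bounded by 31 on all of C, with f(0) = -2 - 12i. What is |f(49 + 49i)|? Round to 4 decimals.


Step 1: By Liouville's theorem, a bounded entire function is constant.
Step 2: f(z) = f(0) = -2 - 12i for all z.
Step 3: |f(w)| = |-2 - 12i| = sqrt(4 + 144)
Step 4: = 12.1655

12.1655


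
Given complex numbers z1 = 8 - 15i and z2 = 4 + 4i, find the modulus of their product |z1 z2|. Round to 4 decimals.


Step 1: |z1| = sqrt(8^2 + (-15)^2) = sqrt(289)
Step 2: |z2| = sqrt(4^2 + 4^2) = sqrt(32)
Step 3: |z1*z2| = |z1|*|z2| = sqrt(289) * sqrt(32) = sqrt(289 * 32) = sqrt(9248)
Step 4: = 96.1665

96.1665


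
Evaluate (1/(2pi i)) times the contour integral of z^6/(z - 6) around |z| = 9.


Step 1: f(z) = z^6, a = 6 is inside |z| = 9
Step 2: By Cauchy integral formula: (1/(2pi*i)) * integral = f(a)
Step 3: f(6) = 6^6 = 46656

46656


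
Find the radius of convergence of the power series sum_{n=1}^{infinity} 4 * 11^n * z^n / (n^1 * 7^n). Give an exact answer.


Step 1: General term a_n = 4 * 11^n / (n^1 * 7^n)
Step 2: By the root test, |a_n|^(1/n) = 4^(1/n) * 11 / (n^(1/n) * 7) -> 11/7 as n -> infinity (since 4^(1/n) -> 1 and n^(1/n) -> 1)
Step 3: R = 1/lim|a_n|^(1/n) = 7/11

7/11


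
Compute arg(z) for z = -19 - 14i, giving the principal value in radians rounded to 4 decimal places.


Step 1: z = -19 - 14i
Step 2: arg(z) = atan2(-14, -19)
Step 3: arg(z) = -2.5066

-2.5066


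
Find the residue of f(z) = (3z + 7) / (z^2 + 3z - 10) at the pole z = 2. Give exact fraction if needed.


Step 1: Q(z) = z^2 + 3z - 10 = (z - 2)(z + 5)
Step 2: Q'(z) = 2z + 3
Step 3: Q'(2) = 7, P(2) = 13
Step 4: Res = P(2)/Q'(2) = 13/7 = 13/7

13/7


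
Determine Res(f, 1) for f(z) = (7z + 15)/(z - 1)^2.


Step 1: Pole of order 2 at z = 1
Step 2: Res = lim d/dz [(z - 1)^2 * f(z)] as z -> 1
Step 3: (z - 1)^2 * f(z) = 7z + 15
Step 4: d/dz[7z + 15] = 7

7


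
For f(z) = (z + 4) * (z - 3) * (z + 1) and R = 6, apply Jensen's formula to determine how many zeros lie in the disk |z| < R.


Jensen's formula: (1/2pi)*integral log|f(Re^it)|dt = log|f(0)| + sum_{|a_k|<R} log(R/|a_k|)
Step 1: f(0) = 4 * (-3) * 1 = -12
Step 2: log|f(0)| = log|-4| + log|3| + log|-1| = 2.4849
Step 3: Zeros inside |z| < 6: -4, 3, -1
Step 4: Jensen sum = log(6/4) + log(6/3) + log(6/1) = 2.8904
Step 5: n(R) = number of terms in the Jensen sum = count of zeros inside |z| < 6 = 3

3


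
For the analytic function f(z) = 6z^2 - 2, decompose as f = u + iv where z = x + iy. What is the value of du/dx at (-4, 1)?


Step 1: f(z) = 6(x+iy)^2 - 2
Step 2: u = 6(x^2 - y^2) - 2
Step 3: u_x = 12x + 0
Step 4: At (-4, 1): u_x = -48 + 0 = -48

-48


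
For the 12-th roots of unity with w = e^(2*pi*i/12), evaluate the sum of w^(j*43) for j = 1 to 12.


Step 1: The sum sum_{j=1}^{n} w^(k*j) equals n if n | k, else 0.
Step 2: Here n = 12, k = 43
Step 3: Does n divide k? 12 | 43 -> False
Step 4: Sum = 0

0


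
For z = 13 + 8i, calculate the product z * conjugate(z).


Step 1: conj(z) = 13 - 8i
Step 2: z * conj(z) = 13^2 + 8^2
Step 3: = 169 + 64 = 233

233


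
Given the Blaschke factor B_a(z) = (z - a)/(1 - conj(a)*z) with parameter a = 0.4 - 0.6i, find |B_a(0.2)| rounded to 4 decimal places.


Step 1: Numerator z0 - a = 0.2 - (0.4 - 0.6i) = -0.2 + 0.6i
Step 2: Denominator 1 - conj(a)*z0 = 1 - (0.4 + 0.6i)*0.2 = 0.92 - 0.12i
Step 3: |z0 - a|^2 = (-0.2)^2 + 0.6^2 = 0.4; |1 - conj(a)*z0|^2 = 0.92^2 + (-0.12)^2 = 0.8608
Step 4: |B_a(0.2)| = sqrt(0.4 / 0.8608) = sqrt(0.464684)
Step 5: = 0.6817

0.6817


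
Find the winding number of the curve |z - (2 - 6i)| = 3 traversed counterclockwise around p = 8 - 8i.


Step 1: Center c = (2, -6), radius = 3
Step 2: |p - c|^2 = 6^2 + (-2)^2 = 40
Step 3: r^2 = 9
Step 4: |p-c| > r so winding number = 0

0


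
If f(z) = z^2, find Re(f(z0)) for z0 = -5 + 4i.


Step 1: z0 = -5 + 4i
Step 2: z0^2 = (-5)^2 - 4^2 - 40i
Step 3: real part = 25 - 16 = 9

9


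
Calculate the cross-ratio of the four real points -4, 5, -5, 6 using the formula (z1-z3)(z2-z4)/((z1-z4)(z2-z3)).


Step 1: (z1-z3)(z2-z4) = 1 * (-1) = -1
Step 2: (z1-z4)(z2-z3) = (-10) * 10 = -100
Step 3: Cross-ratio = 1/100 = 1/100

1/100


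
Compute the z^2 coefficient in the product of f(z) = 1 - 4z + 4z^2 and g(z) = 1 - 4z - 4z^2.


Step 1: z^2 term in f*g comes from: (1)*(-4z^2) + (-4z)*(-4z) + (4z^2)*(1)
Step 2: = -4 + 16 + 4
Step 3: = 16

16


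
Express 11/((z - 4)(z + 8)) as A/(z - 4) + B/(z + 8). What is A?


Step 1: Multiply both sides by (z - 4) and set z = 4
Step 2: A = 11 / (4 + 8)
Step 3: A = 11 / 12
Step 4: A = 11/12

11/12


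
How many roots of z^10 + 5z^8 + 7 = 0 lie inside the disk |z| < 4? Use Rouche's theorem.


Step 1: On |z| = 4 the three terms have sizes |z^10| = 4^10 = 1048576, |5z^8| = 5*4^8 = 327680, |7| = 7
Step 2: The dominant term is g(z) = z^10; let h(z) = 5z^8 + 7 so f = g + h
Step 3: On |z| = 4: |g| = 1048576 and |h| <= 327680 + 7 = 327687
Step 4: Since 1048576 > 327687, |h| < |g| on |z| = 4, so by Rouche f has the same number of zeros as g inside |z| < 4
Step 5: g(z) = z^10 has 10 zeros (all at the origin) inside |z| < 4. Answer = 10

10


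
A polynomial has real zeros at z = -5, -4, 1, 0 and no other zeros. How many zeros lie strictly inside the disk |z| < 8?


Step 1: Check each root:
  z = -5: |-5| = 5 < 8
  z = -4: |-4| = 4 < 8
  z = 1: |1| = 1 < 8
  z = 0: |0| = 0 < 8
Step 2: Count = 4

4


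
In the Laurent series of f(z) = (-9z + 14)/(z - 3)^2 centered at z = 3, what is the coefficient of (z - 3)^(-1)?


Step 1: Write the numerator in powers of (z - 3): -9z + 14 = -9(z - 3) + (-9*3 + 14) = -9(z - 3) - 13
Step 2: Divide by (z - 3)^2: f(z) = -13(z - 3)^(-2) - 9(z - 3)^(-1)
Step 3: This finite sum is the Laurent series of f about z = 3.
Step 4: Coefficient of (z - 3)^(-1) = coefficient of (z - 3) in the re-centred numerator = -9

-9


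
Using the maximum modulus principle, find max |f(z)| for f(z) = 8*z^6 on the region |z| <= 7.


Step 1: On |z| = 7, |f(z)| = 8 * |z|^6 = 8 * 7^6
Step 2: By maximum modulus principle, maximum is on boundary.
Step 3: Maximum = 8 * 117649 = 941192

941192


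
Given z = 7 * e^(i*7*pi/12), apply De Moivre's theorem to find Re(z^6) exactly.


Step 1: By De Moivre's theorem, z^6 = 7^6 * e^(i*6*7*pi/12) = 117649 * (cos(7*pi/2) + i*sin(7*pi/2))
Step 2: |z|^6 = 7^6 = 117649
Step 3: Reduce the angle mod 2*pi: 7*pi/2 - 2*pi = 3*pi/2
Step 4: cos(3*pi/2) = 0
Step 5: Re(z^6) = 117649 * 0 = 0

0


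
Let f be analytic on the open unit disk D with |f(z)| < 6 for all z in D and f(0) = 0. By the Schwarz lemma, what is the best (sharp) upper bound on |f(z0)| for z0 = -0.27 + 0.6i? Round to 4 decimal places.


Step 1: g = f/6 maps D -> D with g(0) = 0, so by the Schwarz lemma |g(z)| <= |z|, i.e. |f(z)| <= 6|z|; this is sharp (f(z) = 6z).
Step 2: |z0|^2 = (-0.27)^2 + 0.6^2 = 0.4329
Step 3: |z0| = sqrt(0.4329) = 0.657951
Step 4: Best bound = 6 * |z0| = 6 * 0.657951 = 3.9477

3.9477


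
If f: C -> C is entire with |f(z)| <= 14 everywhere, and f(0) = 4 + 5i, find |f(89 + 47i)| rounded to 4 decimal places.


Step 1: By Liouville's theorem, a bounded entire function is constant.
Step 2: f(z) = f(0) = 4 + 5i for all z.
Step 3: |f(w)| = |4 + 5i| = sqrt(16 + 25)
Step 4: = 6.4031

6.4031


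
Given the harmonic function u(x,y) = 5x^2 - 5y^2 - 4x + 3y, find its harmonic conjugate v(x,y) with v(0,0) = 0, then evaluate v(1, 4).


Step 1: v_x = -u_y = 10y - 3
Step 2: v_y = u_x = 10x - 4
Step 3: v = 10xy - 3x - 4y + C
Step 4: v(0,0) = 0 => C = 0
Step 5: v(1, 4) = 21

21


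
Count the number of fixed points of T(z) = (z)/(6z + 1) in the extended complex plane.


Step 1: Fixed points satisfy T(z) = z
Step 2: 6z^2 = 0
Step 3: Discriminant = 0^2 - 4*6*0 = 0
Step 4: Number of fixed points = 1

1


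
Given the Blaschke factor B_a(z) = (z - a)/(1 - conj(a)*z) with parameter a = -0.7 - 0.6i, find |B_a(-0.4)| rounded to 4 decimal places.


Step 1: Numerator z0 - a = -0.4 - (-0.7 - 0.6i) = 0.3 + 0.6i
Step 2: Denominator 1 - conj(a)*z0 = 1 - (-0.7 + 0.6i)*(-0.4) = 0.72 + 0.24i
Step 3: |z0 - a|^2 = 0.3^2 + 0.6^2 = 0.45; |1 - conj(a)*z0|^2 = 0.72^2 + 0.24^2 = 0.576
Step 4: |B_a(-0.4)| = sqrt(0.45 / 0.576) = sqrt(0.78125)
Step 5: = 0.8839

0.8839


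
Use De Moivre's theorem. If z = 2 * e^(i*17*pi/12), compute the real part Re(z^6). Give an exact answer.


Step 1: By De Moivre's theorem, z^6 = 2^6 * e^(i*6*17*pi/12) = 64 * (cos(17*pi/2) + i*sin(17*pi/2))
Step 2: |z|^6 = 2^6 = 64
Step 3: Reduce the angle mod 2*pi: 17*pi/2 - 8*pi = pi/2
Step 4: cos(pi/2) = 0
Step 5: Re(z^6) = 64 * 0 = 0

0


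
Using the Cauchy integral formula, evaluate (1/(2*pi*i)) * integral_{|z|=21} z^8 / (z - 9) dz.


Step 1: f(z) = z^8, a = 9 is inside |z| = 21
Step 2: By Cauchy integral formula: (1/(2pi*i)) * integral = f(a)
Step 3: f(9) = 9^8 = 43046721

43046721


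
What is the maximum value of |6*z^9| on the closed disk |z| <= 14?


Step 1: On |z| = 14, |f(z)| = 6 * |z|^9 = 6 * 14^9
Step 2: By maximum modulus principle, maximum is on boundary.
Step 3: Maximum = 6 * 20661046784 = 123966280704

123966280704


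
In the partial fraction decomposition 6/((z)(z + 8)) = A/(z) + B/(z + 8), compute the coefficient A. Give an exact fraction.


Step 1: Multiply both sides by (z) and set z = 0
Step 2: A = 6 / (0 + 8)
Step 3: A = 6 / 8
Step 4: A = 3/4

3/4


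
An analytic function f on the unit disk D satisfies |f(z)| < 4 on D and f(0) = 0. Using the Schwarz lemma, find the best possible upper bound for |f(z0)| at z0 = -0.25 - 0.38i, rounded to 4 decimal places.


Step 1: g = f/4 maps D -> D with g(0) = 0, so by the Schwarz lemma |g(z)| <= |z|, i.e. |f(z)| <= 4|z|; this is sharp (f(z) = 4z).
Step 2: |z0|^2 = (-0.25)^2 + (-0.38)^2 = 0.2069
Step 3: |z0| = sqrt(0.2069) = 0.454863
Step 4: Best bound = 4 * |z0| = 4 * 0.454863 = 1.8195

1.8195


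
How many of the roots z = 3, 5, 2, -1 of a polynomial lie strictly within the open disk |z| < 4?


Step 1: Check each root:
  z = 3: |3| = 3 < 4
  z = 5: |5| = 5 >= 4
  z = 2: |2| = 2 < 4
  z = -1: |-1| = 1 < 4
Step 2: Count = 3

3


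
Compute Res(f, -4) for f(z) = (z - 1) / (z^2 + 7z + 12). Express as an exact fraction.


Step 1: Q(z) = z^2 + 7z + 12 = (z + 4)(z + 3)
Step 2: Q'(z) = 2z + 7
Step 3: Q'(-4) = -1, P(-4) = -5
Step 4: Res = P(-4)/Q'(-4) = -5/(-1) = 5

5


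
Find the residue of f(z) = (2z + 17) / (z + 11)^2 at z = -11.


Step 1: Pole of order 2 at z = -11
Step 2: Res = lim d/dz [(z + 11)^2 * f(z)] as z -> -11
Step 3: (z + 11)^2 * f(z) = 2z + 17
Step 4: d/dz[2z + 17] = 2

2


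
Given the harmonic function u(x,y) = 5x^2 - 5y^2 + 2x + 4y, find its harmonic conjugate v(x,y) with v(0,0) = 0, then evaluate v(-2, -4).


Step 1: v_x = -u_y = 10y - 4
Step 2: v_y = u_x = 10x + 2
Step 3: v = 10xy - 4x + 2y + C
Step 4: v(0,0) = 0 => C = 0
Step 5: v(-2, -4) = 80

80


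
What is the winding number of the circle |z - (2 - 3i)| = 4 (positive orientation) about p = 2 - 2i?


Step 1: Center c = (2, -3), radius = 4
Step 2: |p - c|^2 = 0^2 + 1^2 = 1
Step 3: r^2 = 16
Step 4: |p-c| < r so winding number = 1

1


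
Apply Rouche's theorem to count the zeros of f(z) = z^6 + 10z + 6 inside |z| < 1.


Step 1: On |z| = 1 the three terms have sizes |z^6| = 1^6 = 1, |10z| = 10*1 = 10, |6| = 6
Step 2: The dominant term is g(z) = 10z; let h(z) = z^6 + 6 so f = g + h
Step 3: On |z| = 1: |g| = 10 and |h| <= 1 + 6 = 7
Step 4: Since 10 > 7, |h| < |g| on |z| = 1, so by Rouche f has the same number of zeros as g inside |z| < 1
Step 5: g(z) = 10z has 1 zero (at the origin, multiplicity 1) inside |z| < 1. Answer = 1

1


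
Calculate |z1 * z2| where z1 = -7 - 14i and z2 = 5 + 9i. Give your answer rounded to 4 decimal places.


Step 1: |z1| = sqrt((-7)^2 + (-14)^2) = sqrt(245)
Step 2: |z2| = sqrt(5^2 + 9^2) = sqrt(106)
Step 3: |z1*z2| = |z1|*|z2| = sqrt(245) * sqrt(106) = sqrt(245 * 106) = sqrt(25970)
Step 4: = 161.1521

161.1521


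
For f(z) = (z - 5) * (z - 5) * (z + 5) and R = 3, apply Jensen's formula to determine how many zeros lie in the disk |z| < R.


Jensen's formula: (1/2pi)*integral log|f(Re^it)|dt = log|f(0)| + sum_{|a_k|<R} log(R/|a_k|)
Step 1: f(0) = (-5) * (-5) * 5 = 125
Step 2: log|f(0)| = log|5| + log|5| + log|-5| = 4.8283
Step 3: Zeros inside |z| < 3: none
Step 4: Jensen sum = (empty sum) = 0
Step 5: n(R) = number of terms in the Jensen sum = count of zeros inside |z| < 3 = 0

0
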